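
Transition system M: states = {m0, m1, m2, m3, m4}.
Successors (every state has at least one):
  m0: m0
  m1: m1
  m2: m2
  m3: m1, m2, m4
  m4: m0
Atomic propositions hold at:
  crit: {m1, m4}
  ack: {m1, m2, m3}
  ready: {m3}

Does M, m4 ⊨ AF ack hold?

AF ack: least fixpoint, start Z0 = {m1, m2, m3}, add states with every successor in Z. Already a fixed point.
Sat(AF ack) = {m1, m2, m3}
m4 ∉ Sat(AF ack) = {m1, m2, m3}, so the formula does not hold at m4.

No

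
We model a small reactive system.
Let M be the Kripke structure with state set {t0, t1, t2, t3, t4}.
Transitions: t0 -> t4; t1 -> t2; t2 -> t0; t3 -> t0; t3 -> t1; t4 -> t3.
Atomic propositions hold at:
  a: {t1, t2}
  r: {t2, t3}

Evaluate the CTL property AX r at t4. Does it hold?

Sat(AX r) = {s : every successor in {t2, t3}} = {t1, t4}
t4 ∈ Sat(AX r) = {t1, t4}, so the formula holds at t4.

Yes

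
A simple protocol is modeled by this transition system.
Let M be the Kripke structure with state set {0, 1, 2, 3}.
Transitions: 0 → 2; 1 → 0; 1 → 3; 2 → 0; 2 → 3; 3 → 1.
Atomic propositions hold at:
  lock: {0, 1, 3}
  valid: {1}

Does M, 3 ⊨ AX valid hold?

Sat(AX valid) = {s : every successor in {1}} = {3}
3 ∈ Sat(AX valid) = {3}, so the formula holds at 3.

Yes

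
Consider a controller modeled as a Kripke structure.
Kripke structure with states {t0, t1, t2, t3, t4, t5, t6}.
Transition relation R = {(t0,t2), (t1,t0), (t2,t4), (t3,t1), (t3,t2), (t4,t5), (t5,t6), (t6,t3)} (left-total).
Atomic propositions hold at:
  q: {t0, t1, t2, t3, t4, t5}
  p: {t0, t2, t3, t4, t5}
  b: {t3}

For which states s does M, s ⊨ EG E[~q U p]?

Sat(~q) = {t6}
E[~q U p]: least fixpoint, start Z0 = Sat(p) = {t0, t2, t3, t4, t5}, add states in Sat(~q) with some successor in Z. Z1 = {t0, t2, t3, t4, t5, t6}; fixed.
Sat(E[~q U p]) = {t0, t2, t3, t4, t5, t6}
EG E[~q U p]: greatest fixpoint, start Z0 = {t0, t2, t3, t4, t5, t6}, keep only states in Sat with some successor in Z. Already a fixed point.
Sat(EG E[~q U p]) = {t0, t2, t3, t4, t5, t6}

{t0, t2, t3, t4, t5, t6}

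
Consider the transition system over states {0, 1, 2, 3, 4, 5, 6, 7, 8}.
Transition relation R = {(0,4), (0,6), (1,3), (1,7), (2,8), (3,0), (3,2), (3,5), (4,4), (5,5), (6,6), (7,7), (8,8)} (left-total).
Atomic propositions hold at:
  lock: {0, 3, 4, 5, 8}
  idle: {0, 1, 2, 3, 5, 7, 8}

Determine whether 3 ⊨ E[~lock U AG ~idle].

No

Sat(~lock) = {1, 2, 6, 7}
Sat(~idle) = {4, 6}
AG ~idle: greatest fixpoint, start Z0 = {4, 6}, keep only states in Sat with every successor in Z. Already a fixed point.
Sat(AG ~idle) = {4, 6}
E[~lock U AG ~idle]: least fixpoint, start Z0 = Sat(AG ~idle) = {4, 6}, add states in Sat(~lock) with some successor in Z. Already a fixed point.
Sat(E[~lock U AG ~idle]) = {4, 6}
3 ∉ Sat(E[~lock U AG ~idle]) = {4, 6}, so the formula does not hold at 3.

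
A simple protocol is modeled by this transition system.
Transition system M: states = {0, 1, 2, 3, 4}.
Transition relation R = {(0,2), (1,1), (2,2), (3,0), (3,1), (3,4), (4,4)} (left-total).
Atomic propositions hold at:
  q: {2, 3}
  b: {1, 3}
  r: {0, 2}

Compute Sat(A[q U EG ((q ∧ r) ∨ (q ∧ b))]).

{2}

Sat(q ∧ r) = {2}
Sat(q ∧ b) = {3}
Sat((q ∧ r) ∨ (q ∧ b)) = {2, 3}
EG ((q ∧ r) ∨ (q ∧ b)): greatest fixpoint, start Z0 = {2, 3}, keep only states in Sat with some successor in Z. Z1 = {2}; fixed.
Sat(EG ((q ∧ r) ∨ (q ∧ b))) = {2}
A[q U EG ((q ∧ r) ∨ (q ∧ b))]: least fixpoint, start Z0 = Sat(EG ((q ∧ r) ∨ (q ∧ b))) = {2}, add states in Sat(q) with every successor in Z. Already a fixed point.
Sat(A[q U EG ((q ∧ r) ∨ (q ∧ b))]) = {2}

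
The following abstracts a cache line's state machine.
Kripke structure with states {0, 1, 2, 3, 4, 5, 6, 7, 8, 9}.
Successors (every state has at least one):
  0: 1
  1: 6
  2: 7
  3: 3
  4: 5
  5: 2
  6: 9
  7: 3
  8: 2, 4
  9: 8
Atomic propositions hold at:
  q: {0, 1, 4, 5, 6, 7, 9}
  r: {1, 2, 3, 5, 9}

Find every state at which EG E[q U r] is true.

{2, 3, 4, 5, 7}

E[q U r]: least fixpoint, start Z0 = Sat(r) = {1, 2, 3, 5, 9}, add states in Sat(q) with some successor in Z. Z1 = {0, 1, 2, 3, 4, 5, 6, 7, 9}; fixed.
Sat(E[q U r]) = {0, 1, 2, 3, 4, 5, 6, 7, 9}
EG E[q U r]: greatest fixpoint, start Z0 = {0, 1, 2, 3, 4, 5, 6, 7, 9}, keep only states in Sat with some successor in Z. Z1 = {0, 1, 2, 3, 4, 5, 6, 7}; Z2 = {0, 1, 2, 3, 4, 5, 7}; Z3 = {0, 2, 3, 4, 5, 7}; Z4 = {2, 3, 4, 5, 7}; fixed.
Sat(EG E[q U r]) = {2, 3, 4, 5, 7}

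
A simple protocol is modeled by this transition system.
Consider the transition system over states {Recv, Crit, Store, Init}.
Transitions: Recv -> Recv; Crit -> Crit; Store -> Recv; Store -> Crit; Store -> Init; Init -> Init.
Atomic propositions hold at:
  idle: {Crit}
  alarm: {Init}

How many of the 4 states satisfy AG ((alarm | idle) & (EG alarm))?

1

Sat(alarm | idle) = {Crit, Init}
EG alarm: greatest fixpoint, start Z0 = {Init}, keep only states in Sat with some successor in Z. Already a fixed point.
Sat(EG alarm) = {Init}
Sat((alarm | idle) & (EG alarm)) = {Init}
AG ((alarm | idle) & (EG alarm)): greatest fixpoint, start Z0 = {Init}, keep only states in Sat with every successor in Z. Already a fixed point.
Sat(AG ((alarm | idle) & (EG alarm))) = {Init}
|Sat(AG ((alarm | idle) & (EG alarm)))| = |{Init}| = 1.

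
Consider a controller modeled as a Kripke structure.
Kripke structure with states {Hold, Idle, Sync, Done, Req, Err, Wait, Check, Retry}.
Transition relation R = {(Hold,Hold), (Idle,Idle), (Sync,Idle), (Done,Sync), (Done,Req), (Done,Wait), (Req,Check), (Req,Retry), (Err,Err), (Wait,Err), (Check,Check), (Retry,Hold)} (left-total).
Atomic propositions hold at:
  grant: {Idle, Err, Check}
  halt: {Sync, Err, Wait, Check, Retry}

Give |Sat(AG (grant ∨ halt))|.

Sat(grant ∨ halt) = {Idle, Sync, Err, Wait, Check, Retry}
AG (grant ∨ halt): greatest fixpoint, start Z0 = {Idle, Sync, Err, Wait, Check, Retry}, keep only states in Sat with every successor in Z. Z1 = {Idle, Sync, Err, Wait, Check}; fixed.
Sat(AG (grant ∨ halt)) = {Idle, Sync, Err, Wait, Check}
|Sat(AG (grant ∨ halt))| = |{Idle, Sync, Err, Wait, Check}| = 5.

5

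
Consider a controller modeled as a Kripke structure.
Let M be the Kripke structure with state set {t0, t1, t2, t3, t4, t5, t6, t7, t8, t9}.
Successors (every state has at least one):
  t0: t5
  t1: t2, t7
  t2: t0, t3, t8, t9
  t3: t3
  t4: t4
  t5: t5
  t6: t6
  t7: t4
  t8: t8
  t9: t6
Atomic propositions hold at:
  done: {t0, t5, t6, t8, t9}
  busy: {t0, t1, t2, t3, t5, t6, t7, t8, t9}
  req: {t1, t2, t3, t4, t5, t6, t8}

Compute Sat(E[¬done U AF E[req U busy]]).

Sat(¬done) = {t1, t2, t3, t4, t7}
E[req U busy]: least fixpoint, start Z0 = Sat(busy) = {t0, t1, t2, t3, t5, t6, t7, t8, t9}, add states in Sat(req) with some successor in Z. Already a fixed point.
Sat(E[req U busy]) = {t0, t1, t2, t3, t5, t6, t7, t8, t9}
AF E[req U busy]: least fixpoint, start Z0 = {t0, t1, t2, t3, t5, t6, t7, t8, t9}, add states with every successor in Z. Already a fixed point.
Sat(AF E[req U busy]) = {t0, t1, t2, t3, t5, t6, t7, t8, t9}
E[¬done U AF E[req U busy]]: least fixpoint, start Z0 = Sat(AF E[req U busy]) = {t0, t1, t2, t3, t5, t6, t7, t8, t9}, add states in Sat(¬done) with some successor in Z. Already a fixed point.
Sat(E[¬done U AF E[req U busy]]) = {t0, t1, t2, t3, t5, t6, t7, t8, t9}

{t0, t1, t2, t3, t5, t6, t7, t8, t9}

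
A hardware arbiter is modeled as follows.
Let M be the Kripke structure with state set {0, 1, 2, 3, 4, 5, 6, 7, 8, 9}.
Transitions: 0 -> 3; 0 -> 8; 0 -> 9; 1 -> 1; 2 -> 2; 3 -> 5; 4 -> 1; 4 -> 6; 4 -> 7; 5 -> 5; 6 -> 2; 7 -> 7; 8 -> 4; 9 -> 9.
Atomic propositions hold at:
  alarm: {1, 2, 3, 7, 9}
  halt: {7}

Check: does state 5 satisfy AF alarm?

AF alarm: least fixpoint, start Z0 = {1, 2, 3, 7, 9}, add states with every successor in Z. Z1 = {1, 2, 3, 6, 7, 9}; Z2 = {1, 2, 3, 4, 6, 7, 9}; Z3 = {1, 2, 3, 4, 6, 7, 8, 9}; Z4 = {0, 1, 2, 3, 4, 6, 7, 8, 9}; fixed.
Sat(AF alarm) = {0, 1, 2, 3, 4, 6, 7, 8, 9}
5 ∉ Sat(AF alarm) = {0, 1, 2, 3, 4, 6, 7, 8, 9}, so the formula does not hold at 5.

No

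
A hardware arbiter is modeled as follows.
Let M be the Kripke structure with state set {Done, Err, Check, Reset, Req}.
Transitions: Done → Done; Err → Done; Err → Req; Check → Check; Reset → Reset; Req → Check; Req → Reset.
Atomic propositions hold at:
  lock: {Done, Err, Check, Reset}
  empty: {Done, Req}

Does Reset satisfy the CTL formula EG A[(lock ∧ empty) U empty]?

Sat(lock ∧ empty) = {Done}
A[(lock ∧ empty) U empty]: least fixpoint, start Z0 = Sat(empty) = {Done, Req}, add states in Sat(lock ∧ empty) with every successor in Z. Already a fixed point.
Sat(A[(lock ∧ empty) U empty]) = {Done, Req}
EG A[(lock ∧ empty) U empty]: greatest fixpoint, start Z0 = {Done, Req}, keep only states in Sat with some successor in Z. Z1 = {Done}; fixed.
Sat(EG A[(lock ∧ empty) U empty]) = {Done}
Reset ∉ Sat(EG A[(lock ∧ empty) U empty]) = {Done}, so the formula does not hold at Reset.

No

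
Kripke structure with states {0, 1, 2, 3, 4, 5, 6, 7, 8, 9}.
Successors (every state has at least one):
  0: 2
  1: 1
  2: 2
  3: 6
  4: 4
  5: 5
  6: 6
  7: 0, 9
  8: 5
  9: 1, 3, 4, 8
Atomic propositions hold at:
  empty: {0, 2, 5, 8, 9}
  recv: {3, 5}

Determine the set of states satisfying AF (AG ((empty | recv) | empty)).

Sat(empty | recv) = {0, 2, 3, 5, 8, 9}
Sat((empty | recv) | empty) = {0, 2, 3, 5, 8, 9}
AG ((empty | recv) | empty): greatest fixpoint, start Z0 = {0, 2, 3, 5, 8, 9}, keep only states in Sat with every successor in Z. Z1 = {0, 2, 5, 8}; fixed.
Sat(AG ((empty | recv) | empty)) = {0, 2, 5, 8}
AF (AG ((empty | recv) | empty)): least fixpoint, start Z0 = {0, 2, 5, 8}, add states with every successor in Z. Already a fixed point.
Sat(AF (AG ((empty | recv) | empty))) = {0, 2, 5, 8}

{0, 2, 5, 8}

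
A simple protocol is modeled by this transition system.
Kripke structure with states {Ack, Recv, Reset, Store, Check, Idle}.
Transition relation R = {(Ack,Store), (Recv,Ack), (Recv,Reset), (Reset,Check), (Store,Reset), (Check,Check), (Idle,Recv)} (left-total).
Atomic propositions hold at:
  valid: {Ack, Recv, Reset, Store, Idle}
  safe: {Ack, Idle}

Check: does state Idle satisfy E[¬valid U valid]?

Sat(¬valid) = {Check}
E[¬valid U valid]: least fixpoint, start Z0 = Sat(valid) = {Ack, Recv, Reset, Store, Idle}, add states in Sat(¬valid) with some successor in Z. Already a fixed point.
Sat(E[¬valid U valid]) = {Ack, Recv, Reset, Store, Idle}
Idle ∈ Sat(E[¬valid U valid]) = {Ack, Recv, Reset, Store, Idle}, so the formula holds at Idle.

Yes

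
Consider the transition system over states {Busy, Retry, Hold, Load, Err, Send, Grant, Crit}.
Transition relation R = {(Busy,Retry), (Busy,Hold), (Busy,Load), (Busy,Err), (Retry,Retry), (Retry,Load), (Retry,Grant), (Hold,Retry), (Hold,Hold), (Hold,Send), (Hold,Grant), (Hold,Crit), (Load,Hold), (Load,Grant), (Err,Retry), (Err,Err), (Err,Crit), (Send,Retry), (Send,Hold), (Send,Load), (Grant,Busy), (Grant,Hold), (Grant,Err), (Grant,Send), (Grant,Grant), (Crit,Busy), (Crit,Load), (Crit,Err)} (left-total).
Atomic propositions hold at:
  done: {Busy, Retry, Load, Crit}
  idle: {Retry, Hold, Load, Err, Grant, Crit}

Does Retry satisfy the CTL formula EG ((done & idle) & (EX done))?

Yes

Sat(done & idle) = {Retry, Load, Crit}
Sat(EX done) = {s : some successor in {Busy, Retry, Load, Crit}} = {Busy, Retry, Hold, Err, Send, Grant, Crit}
Sat((done & idle) & (EX done)) = {Retry, Crit}
EG ((done & idle) & (EX done)): greatest fixpoint, start Z0 = {Retry, Crit}, keep only states in Sat with some successor in Z. Z1 = {Retry}; fixed.
Sat(EG ((done & idle) & (EX done))) = {Retry}
Retry ∈ Sat(EG ((done & idle) & (EX done))) = {Retry}, so the formula holds at Retry.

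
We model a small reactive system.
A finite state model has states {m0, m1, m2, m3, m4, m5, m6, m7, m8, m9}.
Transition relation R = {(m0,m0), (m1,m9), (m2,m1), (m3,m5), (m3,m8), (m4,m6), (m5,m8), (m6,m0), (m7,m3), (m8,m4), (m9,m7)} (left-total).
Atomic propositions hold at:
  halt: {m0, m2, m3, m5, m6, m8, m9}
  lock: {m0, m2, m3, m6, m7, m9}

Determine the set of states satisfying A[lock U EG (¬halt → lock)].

{m0, m6}

Sat(¬halt) = {m1, m4, m7}
Sat(¬halt → lock) = {m0, m2, m3, m5, m6, m7, m8, m9}
EG (¬halt → lock): greatest fixpoint, start Z0 = {m0, m2, m3, m5, m6, m7, m8, m9}, keep only states in Sat with some successor in Z. Z1 = {m0, m3, m5, m6, m7, m9}; Z2 = {m0, m3, m6, m7, m9}; Z3 = {m0, m6, m7, m9}; Z4 = {m0, m6, m9}; Z5 = {m0, m6}; fixed.
Sat(EG (¬halt → lock)) = {m0, m6}
A[lock U EG (¬halt → lock)]: least fixpoint, start Z0 = Sat(EG (¬halt → lock)) = {m0, m6}, add states in Sat(lock) with every successor in Z. Already a fixed point.
Sat(A[lock U EG (¬halt → lock)]) = {m0, m6}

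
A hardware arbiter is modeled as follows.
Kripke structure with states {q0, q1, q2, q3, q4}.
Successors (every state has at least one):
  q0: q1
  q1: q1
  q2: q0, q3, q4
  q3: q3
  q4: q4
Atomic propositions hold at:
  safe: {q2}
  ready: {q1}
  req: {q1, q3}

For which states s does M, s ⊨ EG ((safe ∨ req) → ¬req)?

{q2, q4}

Sat(safe ∨ req) = {q1, q2, q3}
Sat(¬req) = {q0, q2, q4}
Sat((safe ∨ req) → ¬req) = {q0, q2, q4}
EG ((safe ∨ req) → ¬req): greatest fixpoint, start Z0 = {q0, q2, q4}, keep only states in Sat with some successor in Z. Z1 = {q2, q4}; fixed.
Sat(EG ((safe ∨ req) → ¬req)) = {q2, q4}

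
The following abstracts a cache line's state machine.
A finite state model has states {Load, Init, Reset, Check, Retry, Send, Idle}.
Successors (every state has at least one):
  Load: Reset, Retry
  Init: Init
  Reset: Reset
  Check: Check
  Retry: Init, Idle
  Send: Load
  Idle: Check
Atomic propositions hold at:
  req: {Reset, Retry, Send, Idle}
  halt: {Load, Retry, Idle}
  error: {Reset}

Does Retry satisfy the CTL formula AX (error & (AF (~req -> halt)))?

Sat(~req) = {Load, Init, Check}
Sat(~req -> halt) = {Load, Reset, Retry, Send, Idle}
AF (~req -> halt): least fixpoint, start Z0 = {Load, Reset, Retry, Send, Idle}, add states with every successor in Z. Already a fixed point.
Sat(AF (~req -> halt)) = {Load, Reset, Retry, Send, Idle}
Sat(error & (AF (~req -> halt))) = {Reset}
Sat(AX (error & (AF (~req -> halt)))) = {s : every successor in {Reset}} = {Reset}
Retry ∉ Sat(AX (error & (AF (~req -> halt)))) = {Reset}, so the formula does not hold at Retry.

No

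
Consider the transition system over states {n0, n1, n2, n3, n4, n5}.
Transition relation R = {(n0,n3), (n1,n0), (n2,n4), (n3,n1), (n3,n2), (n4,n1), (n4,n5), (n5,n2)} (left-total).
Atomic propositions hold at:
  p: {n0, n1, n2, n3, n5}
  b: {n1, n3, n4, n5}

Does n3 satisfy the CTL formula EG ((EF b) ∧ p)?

Yes

EF b: least fixpoint, start Z0 = {n1, n3, n4, n5}, add states with some successor in Z. Z1 = {n0, n1, n2, n3, n4, n5}; fixed.
Sat(EF b) = {n0, n1, n2, n3, n4, n5}
Sat((EF b) ∧ p) = {n0, n1, n2, n3, n5}
EG ((EF b) ∧ p): greatest fixpoint, start Z0 = {n0, n1, n2, n3, n5}, keep only states in Sat with some successor in Z. Z1 = {n0, n1, n3, n5}; Z2 = {n0, n1, n3}; fixed.
Sat(EG ((EF b) ∧ p)) = {n0, n1, n3}
n3 ∈ Sat(EG ((EF b) ∧ p)) = {n0, n1, n3}, so the formula holds at n3.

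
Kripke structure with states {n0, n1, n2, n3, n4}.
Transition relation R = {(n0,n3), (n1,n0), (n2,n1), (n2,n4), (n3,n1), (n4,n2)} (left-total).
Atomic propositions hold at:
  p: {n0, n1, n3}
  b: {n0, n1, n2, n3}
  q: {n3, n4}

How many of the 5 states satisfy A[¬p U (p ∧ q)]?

1

Sat(¬p) = {n2, n4}
Sat(p ∧ q) = {n3}
A[¬p U (p ∧ q)]: least fixpoint, start Z0 = Sat((p ∧ q)) = {n3}, add states in Sat(¬p) with every successor in Z. Already a fixed point.
Sat(A[¬p U (p ∧ q)]) = {n3}
|Sat(A[¬p U (p ∧ q)])| = |{n3}| = 1.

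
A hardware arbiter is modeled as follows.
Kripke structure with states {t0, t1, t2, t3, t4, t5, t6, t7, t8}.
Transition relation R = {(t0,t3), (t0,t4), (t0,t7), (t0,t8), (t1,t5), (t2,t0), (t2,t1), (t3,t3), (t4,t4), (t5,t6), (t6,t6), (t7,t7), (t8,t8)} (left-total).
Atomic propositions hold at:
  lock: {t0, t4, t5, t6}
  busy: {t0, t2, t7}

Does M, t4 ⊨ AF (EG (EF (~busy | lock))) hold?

Yes

Sat(~busy) = {t1, t3, t4, t5, t6, t8}
Sat(~busy | lock) = {t0, t1, t3, t4, t5, t6, t8}
EF (~busy | lock): least fixpoint, start Z0 = {t0, t1, t3, t4, t5, t6, t8}, add states with some successor in Z. Z1 = {t0, t1, t2, t3, t4, t5, t6, t8}; fixed.
Sat(EF (~busy | lock)) = {t0, t1, t2, t3, t4, t5, t6, t8}
EG (EF (~busy | lock)): greatest fixpoint, start Z0 = {t0, t1, t2, t3, t4, t5, t6, t8}, keep only states in Sat with some successor in Z. Already a fixed point.
Sat(EG (EF (~busy | lock))) = {t0, t1, t2, t3, t4, t5, t6, t8}
AF (EG (EF (~busy | lock))): least fixpoint, start Z0 = {t0, t1, t2, t3, t4, t5, t6, t8}, add states with every successor in Z. Already a fixed point.
Sat(AF (EG (EF (~busy | lock)))) = {t0, t1, t2, t3, t4, t5, t6, t8}
t4 ∈ Sat(AF (EG (EF (~busy | lock)))) = {t0, t1, t2, t3, t4, t5, t6, t8}, so the formula holds at t4.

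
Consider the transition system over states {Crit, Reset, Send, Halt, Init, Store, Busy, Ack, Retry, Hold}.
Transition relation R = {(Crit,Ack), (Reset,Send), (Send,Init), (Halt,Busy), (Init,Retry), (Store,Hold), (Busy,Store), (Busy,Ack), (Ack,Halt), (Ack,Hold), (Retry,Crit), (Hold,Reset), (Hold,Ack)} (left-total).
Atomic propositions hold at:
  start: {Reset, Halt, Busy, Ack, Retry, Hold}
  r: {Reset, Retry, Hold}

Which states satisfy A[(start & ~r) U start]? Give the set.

Sat(~r) = {Crit, Send, Halt, Init, Store, Busy, Ack}
Sat(start & ~r) = {Halt, Busy, Ack}
A[(start & ~r) U start]: least fixpoint, start Z0 = Sat(start) = {Reset, Halt, Busy, Ack, Retry, Hold}, add states in Sat(start & ~r) with every successor in Z. Already a fixed point.
Sat(A[(start & ~r) U start]) = {Reset, Halt, Busy, Ack, Retry, Hold}

{Reset, Halt, Busy, Ack, Retry, Hold}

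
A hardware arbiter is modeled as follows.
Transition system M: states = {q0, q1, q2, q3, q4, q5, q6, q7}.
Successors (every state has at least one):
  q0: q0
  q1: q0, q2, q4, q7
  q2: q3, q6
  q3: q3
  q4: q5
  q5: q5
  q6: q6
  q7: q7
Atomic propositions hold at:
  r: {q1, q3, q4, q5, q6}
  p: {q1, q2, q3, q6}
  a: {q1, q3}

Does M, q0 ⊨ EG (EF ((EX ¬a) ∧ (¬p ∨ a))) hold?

Sat(¬a) = {q0, q2, q4, q5, q6, q7}
Sat(EX ¬a) = {s : some successor in {q0, q2, q4, q5, q6, q7}} = {q0, q1, q2, q4, q5, q6, q7}
Sat(¬p) = {q0, q4, q5, q7}
Sat(¬p ∨ a) = {q0, q1, q3, q4, q5, q7}
Sat((EX ¬a) ∧ (¬p ∨ a)) = {q0, q1, q4, q5, q7}
EF ((EX ¬a) ∧ (¬p ∨ a)): least fixpoint, start Z0 = {q0, q1, q4, q5, q7}, add states with some successor in Z. Already a fixed point.
Sat(EF ((EX ¬a) ∧ (¬p ∨ a))) = {q0, q1, q4, q5, q7}
EG (EF ((EX ¬a) ∧ (¬p ∨ a))): greatest fixpoint, start Z0 = {q0, q1, q4, q5, q7}, keep only states in Sat with some successor in Z. Already a fixed point.
Sat(EG (EF ((EX ¬a) ∧ (¬p ∨ a)))) = {q0, q1, q4, q5, q7}
q0 ∈ Sat(EG (EF ((EX ¬a) ∧ (¬p ∨ a)))) = {q0, q1, q4, q5, q7}, so the formula holds at q0.

Yes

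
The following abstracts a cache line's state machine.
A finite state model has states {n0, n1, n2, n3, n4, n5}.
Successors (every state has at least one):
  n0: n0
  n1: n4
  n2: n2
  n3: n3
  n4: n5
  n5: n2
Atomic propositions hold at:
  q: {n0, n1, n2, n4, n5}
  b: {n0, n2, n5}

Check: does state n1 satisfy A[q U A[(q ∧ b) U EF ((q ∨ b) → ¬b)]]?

Yes

Sat(q ∧ b) = {n0, n2, n5}
Sat(q ∨ b) = {n0, n1, n2, n4, n5}
Sat(¬b) = {n1, n3, n4}
Sat((q ∨ b) → ¬b) = {n1, n3, n4}
EF ((q ∨ b) → ¬b): least fixpoint, start Z0 = {n1, n3, n4}, add states with some successor in Z. Already a fixed point.
Sat(EF ((q ∨ b) → ¬b)) = {n1, n3, n4}
A[(q ∧ b) U EF ((q ∨ b) → ¬b)]: least fixpoint, start Z0 = Sat(EF ((q ∨ b) → ¬b)) = {n1, n3, n4}, add states in Sat(q ∧ b) with every successor in Z. Already a fixed point.
Sat(A[(q ∧ b) U EF ((q ∨ b) → ¬b)]) = {n1, n3, n4}
A[q U A[(q ∧ b) U EF ((q ∨ b) → ¬b)]]: least fixpoint, start Z0 = Sat(A[(q ∧ b) U EF ((q ∨ b) → ¬b)]) = {n1, n3, n4}, add states in Sat(q) with every successor in Z. Already a fixed point.
Sat(A[q U A[(q ∧ b) U EF ((q ∨ b) → ¬b)]]) = {n1, n3, n4}
n1 ∈ Sat(A[q U A[(q ∧ b) U EF ((q ∨ b) → ¬b)]]) = {n1, n3, n4}, so the formula holds at n1.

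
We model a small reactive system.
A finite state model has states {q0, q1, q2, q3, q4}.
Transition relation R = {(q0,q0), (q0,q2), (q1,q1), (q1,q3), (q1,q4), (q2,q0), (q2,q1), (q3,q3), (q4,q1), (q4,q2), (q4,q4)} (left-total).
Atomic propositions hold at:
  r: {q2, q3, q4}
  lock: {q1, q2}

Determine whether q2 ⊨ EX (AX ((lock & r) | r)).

No

Sat(lock & r) = {q2}
Sat((lock & r) | r) = {q2, q3, q4}
Sat(AX ((lock & r) | r)) = {s : every successor in {q2, q3, q4}} = {q3}
Sat(EX (AX ((lock & r) | r))) = {s : some successor in {q3}} = {q1, q3}
q2 ∉ Sat(EX (AX ((lock & r) | r))) = {q1, q3}, so the formula does not hold at q2.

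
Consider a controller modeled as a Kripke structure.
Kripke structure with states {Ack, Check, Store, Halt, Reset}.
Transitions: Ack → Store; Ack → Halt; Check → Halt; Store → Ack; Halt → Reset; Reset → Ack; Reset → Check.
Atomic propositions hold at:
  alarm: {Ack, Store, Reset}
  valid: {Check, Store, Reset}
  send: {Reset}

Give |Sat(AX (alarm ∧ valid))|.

1

Sat(alarm ∧ valid) = {Store, Reset}
Sat(AX (alarm ∧ valid)) = {s : every successor in {Store, Reset}} = {Halt}
|Sat(AX (alarm ∧ valid))| = |{Halt}| = 1.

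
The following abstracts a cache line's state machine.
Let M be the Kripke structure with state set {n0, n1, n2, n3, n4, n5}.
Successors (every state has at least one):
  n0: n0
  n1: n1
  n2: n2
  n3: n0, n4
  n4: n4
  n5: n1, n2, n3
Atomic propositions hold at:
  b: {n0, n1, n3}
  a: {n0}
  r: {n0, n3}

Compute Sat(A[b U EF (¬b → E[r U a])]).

Sat(¬b) = {n2, n4, n5}
E[r U a]: least fixpoint, start Z0 = Sat(a) = {n0}, add states in Sat(r) with some successor in Z. Z1 = {n0, n3}; fixed.
Sat(E[r U a]) = {n0, n3}
Sat(¬b → E[r U a]) = {n0, n1, n3}
EF (¬b → E[r U a]): least fixpoint, start Z0 = {n0, n1, n3}, add states with some successor in Z. Z1 = {n0, n1, n3, n5}; fixed.
Sat(EF (¬b → E[r U a])) = {n0, n1, n3, n5}
A[b U EF (¬b → E[r U a])]: least fixpoint, start Z0 = Sat(EF (¬b → E[r U a])) = {n0, n1, n3, n5}, add states in Sat(b) with every successor in Z. Already a fixed point.
Sat(A[b U EF (¬b → E[r U a])]) = {n0, n1, n3, n5}

{n0, n1, n3, n5}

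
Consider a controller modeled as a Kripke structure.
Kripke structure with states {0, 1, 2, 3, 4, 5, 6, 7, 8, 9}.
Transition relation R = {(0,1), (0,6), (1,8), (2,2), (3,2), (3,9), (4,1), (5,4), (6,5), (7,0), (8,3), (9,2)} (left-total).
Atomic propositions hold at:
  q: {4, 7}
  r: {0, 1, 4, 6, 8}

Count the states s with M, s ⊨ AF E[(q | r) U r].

7

Sat(q | r) = {0, 1, 4, 6, 7, 8}
E[(q | r) U r]: least fixpoint, start Z0 = Sat(r) = {0, 1, 4, 6, 8}, add states in Sat(q | r) with some successor in Z. Z1 = {0, 1, 4, 6, 7, 8}; fixed.
Sat(E[(q | r) U r]) = {0, 1, 4, 6, 7, 8}
AF E[(q | r) U r]: least fixpoint, start Z0 = {0, 1, 4, 6, 7, 8}, add states with every successor in Z. Z1 = {0, 1, 4, 5, 6, 7, 8}; fixed.
Sat(AF E[(q | r) U r]) = {0, 1, 4, 5, 6, 7, 8}
|Sat(AF E[(q | r) U r])| = |{0, 1, 4, 5, 6, 7, 8}| = 7.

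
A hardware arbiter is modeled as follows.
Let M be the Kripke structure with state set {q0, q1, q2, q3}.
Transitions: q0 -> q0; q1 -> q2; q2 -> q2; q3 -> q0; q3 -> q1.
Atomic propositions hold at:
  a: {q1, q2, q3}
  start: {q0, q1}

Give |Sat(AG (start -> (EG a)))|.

EG a: greatest fixpoint, start Z0 = {q1, q2, q3}, keep only states in Sat with some successor in Z. Already a fixed point.
Sat(EG a) = {q1, q2, q3}
Sat(start -> (EG a)) = {q1, q2, q3}
AG (start -> (EG a)): greatest fixpoint, start Z0 = {q1, q2, q3}, keep only states in Sat with every successor in Z. Z1 = {q1, q2}; fixed.
Sat(AG (start -> (EG a))) = {q1, q2}
|Sat(AG (start -> (EG a)))| = |{q1, q2}| = 2.

2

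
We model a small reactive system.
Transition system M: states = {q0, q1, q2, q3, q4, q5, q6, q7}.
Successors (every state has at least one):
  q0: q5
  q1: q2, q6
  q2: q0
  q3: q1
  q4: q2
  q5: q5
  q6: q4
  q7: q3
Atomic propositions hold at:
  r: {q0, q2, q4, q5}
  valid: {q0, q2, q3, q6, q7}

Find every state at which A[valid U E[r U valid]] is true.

{q0, q2, q3, q4, q6, q7}

E[r U valid]: least fixpoint, start Z0 = Sat(valid) = {q0, q2, q3, q6, q7}, add states in Sat(r) with some successor in Z. Z1 = {q0, q2, q3, q4, q6, q7}; fixed.
Sat(E[r U valid]) = {q0, q2, q3, q4, q6, q7}
A[valid U E[r U valid]]: least fixpoint, start Z0 = Sat(E[r U valid]) = {q0, q2, q3, q4, q6, q7}, add states in Sat(valid) with every successor in Z. Already a fixed point.
Sat(A[valid U E[r U valid]]) = {q0, q2, q3, q4, q6, q7}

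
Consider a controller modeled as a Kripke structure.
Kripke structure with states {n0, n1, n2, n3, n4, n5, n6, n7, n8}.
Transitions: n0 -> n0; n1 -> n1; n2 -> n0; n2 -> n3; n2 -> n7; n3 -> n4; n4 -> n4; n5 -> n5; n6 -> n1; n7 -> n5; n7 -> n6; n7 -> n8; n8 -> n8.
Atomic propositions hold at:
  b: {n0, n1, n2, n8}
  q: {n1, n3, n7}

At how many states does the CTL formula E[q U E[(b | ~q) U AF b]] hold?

6

Sat(~q) = {n0, n2, n4, n5, n6, n8}
Sat(b | ~q) = {n0, n1, n2, n4, n5, n6, n8}
AF b: least fixpoint, start Z0 = {n0, n1, n2, n8}, add states with every successor in Z. Z1 = {n0, n1, n2, n6, n8}; fixed.
Sat(AF b) = {n0, n1, n2, n6, n8}
E[(b | ~q) U AF b]: least fixpoint, start Z0 = Sat(AF b) = {n0, n1, n2, n6, n8}, add states in Sat(b | ~q) with some successor in Z. Already a fixed point.
Sat(E[(b | ~q) U AF b]) = {n0, n1, n2, n6, n8}
E[q U E[(b | ~q) U AF b]]: least fixpoint, start Z0 = Sat(E[(b | ~q) U AF b]) = {n0, n1, n2, n6, n8}, add states in Sat(q) with some successor in Z. Z1 = {n0, n1, n2, n6, n7, n8}; fixed.
Sat(E[q U E[(b | ~q) U AF b]]) = {n0, n1, n2, n6, n7, n8}
|Sat(E[q U E[(b | ~q) U AF b]])| = |{n0, n1, n2, n6, n7, n8}| = 6.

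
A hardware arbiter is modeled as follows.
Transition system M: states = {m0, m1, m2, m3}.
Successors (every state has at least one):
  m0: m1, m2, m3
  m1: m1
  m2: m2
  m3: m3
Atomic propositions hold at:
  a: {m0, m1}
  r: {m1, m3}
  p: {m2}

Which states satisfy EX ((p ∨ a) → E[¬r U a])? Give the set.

{m0, m1, m3}

Sat(p ∨ a) = {m0, m1, m2}
Sat(¬r) = {m0, m2}
E[¬r U a]: least fixpoint, start Z0 = Sat(a) = {m0, m1}, add states in Sat(¬r) with some successor in Z. Already a fixed point.
Sat(E[¬r U a]) = {m0, m1}
Sat((p ∨ a) → E[¬r U a]) = {m0, m1, m3}
Sat(EX ((p ∨ a) → E[¬r U a])) = {s : some successor in {m0, m1, m3}} = {m0, m1, m3}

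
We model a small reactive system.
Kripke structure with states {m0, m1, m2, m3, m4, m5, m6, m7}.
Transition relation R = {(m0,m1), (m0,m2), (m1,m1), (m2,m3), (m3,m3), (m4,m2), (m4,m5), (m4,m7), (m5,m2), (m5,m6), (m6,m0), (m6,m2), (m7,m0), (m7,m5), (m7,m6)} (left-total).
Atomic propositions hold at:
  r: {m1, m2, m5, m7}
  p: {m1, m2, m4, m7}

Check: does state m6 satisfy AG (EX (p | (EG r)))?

No

EG r: greatest fixpoint, start Z0 = {m1, m2, m5, m7}, keep only states in Sat with some successor in Z. Z1 = {m1, m5, m7}; Z2 = {m1, m7}; Z3 = {m1}; fixed.
Sat(EG r) = {m1}
Sat(p | (EG r)) = {m1, m2, m4, m7}
Sat(EX (p | (EG r))) = {s : some successor in {m1, m2, m4, m7}} = {m0, m1, m4, m5, m6}
AG (EX (p | (EG r))): greatest fixpoint, start Z0 = {m0, m1, m4, m5, m6}, keep only states in Sat with every successor in Z. Z1 = {m1}; fixed.
Sat(AG (EX (p | (EG r)))) = {m1}
m6 ∉ Sat(AG (EX (p | (EG r)))) = {m1}, so the formula does not hold at m6.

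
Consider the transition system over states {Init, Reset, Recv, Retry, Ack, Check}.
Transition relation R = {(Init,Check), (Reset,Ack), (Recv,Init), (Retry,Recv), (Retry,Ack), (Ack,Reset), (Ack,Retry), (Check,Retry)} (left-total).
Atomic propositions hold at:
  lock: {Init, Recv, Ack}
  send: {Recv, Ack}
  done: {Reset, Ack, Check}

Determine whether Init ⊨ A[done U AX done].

Sat(AX done) = {s : every successor in {Reset, Ack, Check}} = {Init, Reset}
A[done U AX done]: least fixpoint, start Z0 = Sat(AX done) = {Init, Reset}, add states in Sat(done) with every successor in Z. Already a fixed point.
Sat(A[done U AX done]) = {Init, Reset}
Init ∈ Sat(A[done U AX done]) = {Init, Reset}, so the formula holds at Init.

Yes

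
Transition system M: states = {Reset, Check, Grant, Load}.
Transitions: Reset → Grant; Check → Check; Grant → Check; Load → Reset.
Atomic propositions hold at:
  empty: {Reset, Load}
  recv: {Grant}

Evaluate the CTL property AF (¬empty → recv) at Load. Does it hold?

Sat(¬empty) = {Check, Grant}
Sat(¬empty → recv) = {Reset, Grant, Load}
AF (¬empty → recv): least fixpoint, start Z0 = {Reset, Grant, Load}, add states with every successor in Z. Already a fixed point.
Sat(AF (¬empty → recv)) = {Reset, Grant, Load}
Load ∈ Sat(AF (¬empty → recv)) = {Reset, Grant, Load}, so the formula holds at Load.

Yes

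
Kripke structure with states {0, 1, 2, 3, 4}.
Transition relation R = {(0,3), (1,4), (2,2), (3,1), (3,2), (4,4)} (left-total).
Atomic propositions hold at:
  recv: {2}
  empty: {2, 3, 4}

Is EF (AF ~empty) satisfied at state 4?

Sat(~empty) = {0, 1}
AF ~empty: least fixpoint, start Z0 = {0, 1}, add states with every successor in Z. Already a fixed point.
Sat(AF ~empty) = {0, 1}
EF (AF ~empty): least fixpoint, start Z0 = {0, 1}, add states with some successor in Z. Z1 = {0, 1, 3}; fixed.
Sat(EF (AF ~empty)) = {0, 1, 3}
4 ∉ Sat(EF (AF ~empty)) = {0, 1, 3}, so the formula does not hold at 4.

No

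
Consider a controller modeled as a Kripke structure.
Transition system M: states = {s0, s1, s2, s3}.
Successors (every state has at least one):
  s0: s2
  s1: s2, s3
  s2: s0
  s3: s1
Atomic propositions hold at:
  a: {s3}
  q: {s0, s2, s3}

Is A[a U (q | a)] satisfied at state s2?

Sat(q | a) = {s0, s2, s3}
A[a U (q | a)]: least fixpoint, start Z0 = Sat((q | a)) = {s0, s2, s3}, add states in Sat(a) with every successor in Z. Already a fixed point.
Sat(A[a U (q | a)]) = {s0, s2, s3}
s2 ∈ Sat(A[a U (q | a)]) = {s0, s2, s3}, so the formula holds at s2.

Yes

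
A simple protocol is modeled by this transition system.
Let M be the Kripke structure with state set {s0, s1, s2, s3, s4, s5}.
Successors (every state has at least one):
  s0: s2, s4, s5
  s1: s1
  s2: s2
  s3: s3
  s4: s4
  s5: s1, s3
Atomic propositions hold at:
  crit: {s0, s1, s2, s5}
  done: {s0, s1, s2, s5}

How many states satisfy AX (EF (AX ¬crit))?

2

Sat(¬crit) = {s3, s4}
Sat(AX ¬crit) = {s : every successor in {s3, s4}} = {s3, s4}
EF (AX ¬crit): least fixpoint, start Z0 = {s3, s4}, add states with some successor in Z. Z1 = {s0, s3, s4, s5}; fixed.
Sat(EF (AX ¬crit)) = {s0, s3, s4, s5}
Sat(AX (EF (AX ¬crit))) = {s : every successor in {s0, s3, s4, s5}} = {s3, s4}
|Sat(AX (EF (AX ¬crit)))| = |{s3, s4}| = 2.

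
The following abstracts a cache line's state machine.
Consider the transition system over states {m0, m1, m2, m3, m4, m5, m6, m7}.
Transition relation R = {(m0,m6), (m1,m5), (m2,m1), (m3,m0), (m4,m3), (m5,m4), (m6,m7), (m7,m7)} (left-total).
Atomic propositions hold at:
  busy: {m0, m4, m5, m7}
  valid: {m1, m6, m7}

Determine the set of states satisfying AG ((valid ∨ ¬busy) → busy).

{m7}

Sat(¬busy) = {m1, m2, m3, m6}
Sat(valid ∨ ¬busy) = {m1, m2, m3, m6, m7}
Sat((valid ∨ ¬busy) → busy) = {m0, m4, m5, m7}
AG ((valid ∨ ¬busy) → busy): greatest fixpoint, start Z0 = {m0, m4, m5, m7}, keep only states in Sat with every successor in Z. Z1 = {m5, m7}; Z2 = {m7}; fixed.
Sat(AG ((valid ∨ ¬busy) → busy)) = {m7}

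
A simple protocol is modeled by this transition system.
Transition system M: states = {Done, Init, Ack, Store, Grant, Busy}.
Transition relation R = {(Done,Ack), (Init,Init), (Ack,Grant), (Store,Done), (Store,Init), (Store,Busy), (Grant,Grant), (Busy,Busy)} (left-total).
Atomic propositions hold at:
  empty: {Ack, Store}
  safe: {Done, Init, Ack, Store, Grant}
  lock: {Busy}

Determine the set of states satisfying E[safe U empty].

{Done, Ack, Store}

E[safe U empty]: least fixpoint, start Z0 = Sat(empty) = {Ack, Store}, add states in Sat(safe) with some successor in Z. Z1 = {Done, Ack, Store}; fixed.
Sat(E[safe U empty]) = {Done, Ack, Store}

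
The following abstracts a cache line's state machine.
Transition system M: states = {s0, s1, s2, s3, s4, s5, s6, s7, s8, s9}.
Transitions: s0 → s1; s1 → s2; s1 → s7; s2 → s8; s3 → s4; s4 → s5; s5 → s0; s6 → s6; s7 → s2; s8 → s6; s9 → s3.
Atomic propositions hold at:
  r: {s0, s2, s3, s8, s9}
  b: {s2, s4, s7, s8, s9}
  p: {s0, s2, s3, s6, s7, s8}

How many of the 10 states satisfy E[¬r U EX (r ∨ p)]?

8

Sat(¬r) = {s1, s4, s5, s6, s7}
Sat(r ∨ p) = {s0, s2, s3, s6, s7, s8, s9}
Sat(EX (r ∨ p)) = {s : some successor in {s0, s2, s3, s6, s7, s8, s9}} = {s1, s2, s5, s6, s7, s8, s9}
E[¬r U EX (r ∨ p)]: least fixpoint, start Z0 = Sat(EX (r ∨ p)) = {s1, s2, s5, s6, s7, s8, s9}, add states in Sat(¬r) with some successor in Z. Z1 = {s1, s2, s4, s5, s6, s7, s8, s9}; fixed.
Sat(E[¬r U EX (r ∨ p)]) = {s1, s2, s4, s5, s6, s7, s8, s9}
|Sat(E[¬r U EX (r ∨ p)])| = |{s1, s2, s4, s5, s6, s7, s8, s9}| = 8.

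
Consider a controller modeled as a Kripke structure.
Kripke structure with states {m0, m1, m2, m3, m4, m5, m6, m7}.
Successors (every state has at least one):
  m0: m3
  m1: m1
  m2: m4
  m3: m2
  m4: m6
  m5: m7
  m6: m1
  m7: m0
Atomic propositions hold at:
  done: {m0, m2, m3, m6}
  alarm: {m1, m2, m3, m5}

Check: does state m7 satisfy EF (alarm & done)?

Sat(alarm & done) = {m2, m3}
EF (alarm & done): least fixpoint, start Z0 = {m2, m3}, add states with some successor in Z. Z1 = {m0, m2, m3}; Z2 = {m0, m2, m3, m7}; Z3 = {m0, m2, m3, m5, m7}; fixed.
Sat(EF (alarm & done)) = {m0, m2, m3, m5, m7}
m7 ∈ Sat(EF (alarm & done)) = {m0, m2, m3, m5, m7}, so the formula holds at m7.

Yes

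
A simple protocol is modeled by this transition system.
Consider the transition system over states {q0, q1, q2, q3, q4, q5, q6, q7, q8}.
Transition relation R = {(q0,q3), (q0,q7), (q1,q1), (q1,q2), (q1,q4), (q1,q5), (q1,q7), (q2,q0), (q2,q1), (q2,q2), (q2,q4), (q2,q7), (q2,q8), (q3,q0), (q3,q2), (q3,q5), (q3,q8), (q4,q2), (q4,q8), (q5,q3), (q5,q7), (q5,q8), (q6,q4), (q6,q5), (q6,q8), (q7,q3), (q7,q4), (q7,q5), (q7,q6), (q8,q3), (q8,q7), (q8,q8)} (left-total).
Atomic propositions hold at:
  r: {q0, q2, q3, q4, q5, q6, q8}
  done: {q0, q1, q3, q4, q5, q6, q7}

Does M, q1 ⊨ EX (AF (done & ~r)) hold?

Sat(~r) = {q1, q7}
Sat(done & ~r) = {q1, q7}
AF (done & ~r): least fixpoint, start Z0 = {q1, q7}, add states with every successor in Z. Already a fixed point.
Sat(AF (done & ~r)) = {q1, q7}
Sat(EX (AF (done & ~r))) = {s : some successor in {q1, q7}} = {q0, q1, q2, q5, q8}
q1 ∈ Sat(EX (AF (done & ~r))) = {q0, q1, q2, q5, q8}, so the formula holds at q1.

Yes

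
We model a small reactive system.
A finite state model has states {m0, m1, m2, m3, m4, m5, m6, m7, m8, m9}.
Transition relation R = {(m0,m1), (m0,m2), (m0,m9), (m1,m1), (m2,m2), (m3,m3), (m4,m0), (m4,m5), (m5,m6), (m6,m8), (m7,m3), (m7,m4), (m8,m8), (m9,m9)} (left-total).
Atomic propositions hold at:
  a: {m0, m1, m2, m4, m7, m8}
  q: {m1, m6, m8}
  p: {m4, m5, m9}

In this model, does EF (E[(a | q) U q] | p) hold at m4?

Sat(a | q) = {m0, m1, m2, m4, m6, m7, m8}
E[(a | q) U q]: least fixpoint, start Z0 = Sat(q) = {m1, m6, m8}, add states in Sat(a | q) with some successor in Z. Z1 = {m0, m1, m6, m8}; Z2 = {m0, m1, m4, m6, m8}; Z3 = {m0, m1, m4, m6, m7, m8}; fixed.
Sat(E[(a | q) U q]) = {m0, m1, m4, m6, m7, m8}
Sat(E[(a | q) U q] | p) = {m0, m1, m4, m5, m6, m7, m8, m9}
EF (E[(a | q) U q] | p): least fixpoint, start Z0 = {m0, m1, m4, m5, m6, m7, m8, m9}, add states with some successor in Z. Already a fixed point.
Sat(EF (E[(a | q) U q] | p)) = {m0, m1, m4, m5, m6, m7, m8, m9}
m4 ∈ Sat(EF (E[(a | q) U q] | p)) = {m0, m1, m4, m5, m6, m7, m8, m9}, so the formula holds at m4.

Yes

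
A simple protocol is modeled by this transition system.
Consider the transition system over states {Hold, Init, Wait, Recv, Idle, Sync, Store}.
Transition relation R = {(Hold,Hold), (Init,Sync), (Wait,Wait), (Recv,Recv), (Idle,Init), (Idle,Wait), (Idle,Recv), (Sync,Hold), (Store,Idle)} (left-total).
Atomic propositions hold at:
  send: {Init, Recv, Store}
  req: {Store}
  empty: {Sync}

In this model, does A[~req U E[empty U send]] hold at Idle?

No

Sat(~req) = {Hold, Init, Wait, Recv, Idle, Sync}
E[empty U send]: least fixpoint, start Z0 = Sat(send) = {Init, Recv, Store}, add states in Sat(empty) with some successor in Z. Already a fixed point.
Sat(E[empty U send]) = {Init, Recv, Store}
A[~req U E[empty U send]]: least fixpoint, start Z0 = Sat(E[empty U send]) = {Init, Recv, Store}, add states in Sat(~req) with every successor in Z. Already a fixed point.
Sat(A[~req U E[empty U send]]) = {Init, Recv, Store}
Idle ∉ Sat(A[~req U E[empty U send]]) = {Init, Recv, Store}, so the formula does not hold at Idle.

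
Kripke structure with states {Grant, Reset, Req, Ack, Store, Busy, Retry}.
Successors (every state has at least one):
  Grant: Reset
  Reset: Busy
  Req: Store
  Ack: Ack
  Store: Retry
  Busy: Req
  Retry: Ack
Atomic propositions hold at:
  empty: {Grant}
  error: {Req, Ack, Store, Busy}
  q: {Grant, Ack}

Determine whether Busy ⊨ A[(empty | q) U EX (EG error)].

No

Sat(empty | q) = {Grant, Ack}
EG error: greatest fixpoint, start Z0 = {Req, Ack, Store, Busy}, keep only states in Sat with some successor in Z. Z1 = {Req, Ack, Busy}; Z2 = {Ack, Busy}; Z3 = {Ack}; fixed.
Sat(EG error) = {Ack}
Sat(EX (EG error)) = {s : some successor in {Ack}} = {Ack, Retry}
A[(empty | q) U EX (EG error)]: least fixpoint, start Z0 = Sat(EX (EG error)) = {Ack, Retry}, add states in Sat(empty | q) with every successor in Z. Already a fixed point.
Sat(A[(empty | q) U EX (EG error)]) = {Ack, Retry}
Busy ∉ Sat(A[(empty | q) U EX (EG error)]) = {Ack, Retry}, so the formula does not hold at Busy.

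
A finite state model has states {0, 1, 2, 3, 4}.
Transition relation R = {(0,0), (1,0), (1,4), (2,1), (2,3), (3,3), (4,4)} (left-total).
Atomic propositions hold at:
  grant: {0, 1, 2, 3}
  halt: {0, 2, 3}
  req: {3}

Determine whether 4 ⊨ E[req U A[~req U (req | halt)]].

No

Sat(~req) = {0, 1, 2, 4}
Sat(req | halt) = {0, 2, 3}
A[~req U (req | halt)]: least fixpoint, start Z0 = Sat((req | halt)) = {0, 2, 3}, add states in Sat(~req) with every successor in Z. Already a fixed point.
Sat(A[~req U (req | halt)]) = {0, 2, 3}
E[req U A[~req U (req | halt)]]: least fixpoint, start Z0 = Sat(A[~req U (req | halt)]) = {0, 2, 3}, add states in Sat(req) with some successor in Z. Already a fixed point.
Sat(E[req U A[~req U (req | halt)]]) = {0, 2, 3}
4 ∉ Sat(E[req U A[~req U (req | halt)]]) = {0, 2, 3}, so the formula does not hold at 4.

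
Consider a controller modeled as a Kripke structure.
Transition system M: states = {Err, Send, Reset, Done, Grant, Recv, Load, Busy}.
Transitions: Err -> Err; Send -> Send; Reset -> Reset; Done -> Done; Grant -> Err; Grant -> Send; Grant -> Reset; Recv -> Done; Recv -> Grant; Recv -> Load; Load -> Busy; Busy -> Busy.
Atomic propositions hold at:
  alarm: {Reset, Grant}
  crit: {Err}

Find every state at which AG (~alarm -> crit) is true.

{Err, Reset}

Sat(~alarm) = {Err, Send, Done, Recv, Load, Busy}
Sat(~alarm -> crit) = {Err, Reset, Grant}
AG (~alarm -> crit): greatest fixpoint, start Z0 = {Err, Reset, Grant}, keep only states in Sat with every successor in Z. Z1 = {Err, Reset}; fixed.
Sat(AG (~alarm -> crit)) = {Err, Reset}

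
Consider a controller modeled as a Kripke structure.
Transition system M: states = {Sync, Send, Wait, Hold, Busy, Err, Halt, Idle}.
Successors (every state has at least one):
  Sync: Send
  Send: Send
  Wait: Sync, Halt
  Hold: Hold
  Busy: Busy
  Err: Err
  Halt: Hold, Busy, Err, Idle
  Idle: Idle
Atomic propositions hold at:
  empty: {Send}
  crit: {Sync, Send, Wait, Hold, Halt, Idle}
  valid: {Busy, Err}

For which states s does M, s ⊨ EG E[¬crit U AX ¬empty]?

{Wait, Hold, Busy, Err, Halt, Idle}

Sat(¬crit) = {Busy, Err}
Sat(¬empty) = {Sync, Wait, Hold, Busy, Err, Halt, Idle}
Sat(AX ¬empty) = {s : every successor in {Sync, Wait, Hold, Busy, Err, Halt, Idle}} = {Wait, Hold, Busy, Err, Halt, Idle}
E[¬crit U AX ¬empty]: least fixpoint, start Z0 = Sat(AX ¬empty) = {Wait, Hold, Busy, Err, Halt, Idle}, add states in Sat(¬crit) with some successor in Z. Already a fixed point.
Sat(E[¬crit U AX ¬empty]) = {Wait, Hold, Busy, Err, Halt, Idle}
EG E[¬crit U AX ¬empty]: greatest fixpoint, start Z0 = {Wait, Hold, Busy, Err, Halt, Idle}, keep only states in Sat with some successor in Z. Already a fixed point.
Sat(EG E[¬crit U AX ¬empty]) = {Wait, Hold, Busy, Err, Halt, Idle}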